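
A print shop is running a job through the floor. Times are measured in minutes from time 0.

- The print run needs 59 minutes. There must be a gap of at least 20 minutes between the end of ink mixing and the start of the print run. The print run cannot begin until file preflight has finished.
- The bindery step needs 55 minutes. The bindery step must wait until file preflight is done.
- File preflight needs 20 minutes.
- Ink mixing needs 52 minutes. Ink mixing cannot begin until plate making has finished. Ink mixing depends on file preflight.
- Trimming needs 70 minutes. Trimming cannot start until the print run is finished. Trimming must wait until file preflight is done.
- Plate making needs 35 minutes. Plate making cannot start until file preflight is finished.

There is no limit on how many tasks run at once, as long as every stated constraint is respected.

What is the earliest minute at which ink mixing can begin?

File preflight has no prerequisites, so it starts at minute 0 and finishes at minute 20.
Plate making cannot begin until file preflight (finishes minute 20). It runs from minute 20 to 20 + 35 = minute 55.
Ink mixing waits on plate making (finishes minute 55); file preflight (finishes minute 20). The latest of these is minute 55, which is the earliest ink mixing can start.

55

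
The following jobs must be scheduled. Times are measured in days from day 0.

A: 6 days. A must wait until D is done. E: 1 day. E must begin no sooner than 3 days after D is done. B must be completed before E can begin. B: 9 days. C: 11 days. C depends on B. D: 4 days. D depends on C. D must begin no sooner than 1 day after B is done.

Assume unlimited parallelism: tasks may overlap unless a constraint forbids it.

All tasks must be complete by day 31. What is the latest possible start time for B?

A must finish by day 31; it takes 6 days, so it must start by 31 − 6 = day 25.
Nothing follows E; the deadline of day 31 is its only limit. It must start by 31 − 1 = day 30.
D feeds A (must start by day 25); E (must start by day 30, minus 3-day gap → day 27). Taking the minimum, D must finish by day 25 and start by 25 − 4 = day 21.
Since D (must start by day 21) depends on it, C must finish by day 21. Backing off its 11-day duration gives a latest start of day 10.
B feeds C (must start by day 10); D (must start by day 21, minus 1-day gap → day 20); E (must start by day 30). Taking the minimum, B must finish by day 10 and start by 10 − 9 = day 1.

1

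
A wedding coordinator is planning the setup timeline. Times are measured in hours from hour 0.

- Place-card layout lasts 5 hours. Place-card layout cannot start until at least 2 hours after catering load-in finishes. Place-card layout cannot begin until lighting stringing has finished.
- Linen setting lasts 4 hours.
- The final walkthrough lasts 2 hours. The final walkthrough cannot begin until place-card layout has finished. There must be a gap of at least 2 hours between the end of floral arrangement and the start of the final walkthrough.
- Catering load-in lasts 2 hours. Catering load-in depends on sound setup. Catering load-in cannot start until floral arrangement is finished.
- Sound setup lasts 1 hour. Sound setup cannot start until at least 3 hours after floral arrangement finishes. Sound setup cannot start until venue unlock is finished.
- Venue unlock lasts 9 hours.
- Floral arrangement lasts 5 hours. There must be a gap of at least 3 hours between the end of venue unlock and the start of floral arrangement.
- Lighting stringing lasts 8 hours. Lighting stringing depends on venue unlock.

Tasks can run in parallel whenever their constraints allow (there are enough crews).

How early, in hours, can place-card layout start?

Venue unlock has no prerequisites, so it starts at hour 0 and finishes at hour 9.
After venue unlock (finishes hour 9), lighting stringing can start at hour 9 and finishes at hour 17.
After venue unlock (finishes hour 9, plus 3-hour gap → hour 12), floral arrangement can start at hour 12 and finishes at hour 17.
Sound setup cannot start until floral arrangement (finishes hour 17, plus 3-hour gap → hour 20); venue unlock (finishes hour 9). The controlling bound is hour 20, so sound setup finishes at 20 + 1 = hour 21.
Catering load-in needs all of sound setup (finishes hour 21); floral arrangement (finishes hour 17). That puts its earliest start at hour 21; it finishes at 21 + 2 = hour 23.
Place-card layout waits on catering load-in (finishes hour 23, plus 2-hour gap → hour 25); lighting stringing (finishes hour 17). The latest of these is hour 25, which is the earliest place-card layout can start.

25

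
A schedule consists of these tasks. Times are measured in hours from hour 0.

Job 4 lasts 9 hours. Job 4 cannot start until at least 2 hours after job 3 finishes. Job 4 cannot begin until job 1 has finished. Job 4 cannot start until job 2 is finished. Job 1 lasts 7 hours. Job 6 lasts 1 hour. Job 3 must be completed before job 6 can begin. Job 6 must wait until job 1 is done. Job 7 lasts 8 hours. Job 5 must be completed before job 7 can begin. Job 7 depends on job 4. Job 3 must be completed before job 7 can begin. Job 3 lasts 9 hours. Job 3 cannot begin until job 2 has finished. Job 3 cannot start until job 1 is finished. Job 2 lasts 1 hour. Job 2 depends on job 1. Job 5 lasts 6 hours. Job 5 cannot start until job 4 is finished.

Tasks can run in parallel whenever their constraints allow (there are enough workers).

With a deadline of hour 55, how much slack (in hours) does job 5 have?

13

Job 1 can start immediately at hour 0; it finishes at hour 7.
After job 1 (finishes hour 7), job 2 can start at hour 7 and finishes at hour 8.
For job 3: job 2 (finishes hour 8); job 1 (finishes hour 7). Taking the maximum gives a start of hour 8, and it finishes at 8 + 9 = hour 17.
Job 4 has to wait for job 3 (finishes hour 17, plus 2-hour gap → hour 19); job 1 (finishes hour 7); job 2 (finishes hour 8). The latest of these is hour 19, so job 4 runs hour 19 to 19 + 9 = hour 28.
After job 4 (finishes hour 28), job 5 can start at hour 28 and finishes at hour 34.

Working backward from the deadline:
Job 7 must finish by hour 55; it takes 8 hours, so it must start by 55 − 8 = hour 47.
Since job 7 (must start by hour 47) depends on it, job 5 must finish by hour 47. Backing off its 6-hour duration gives a latest start of hour 41.
So job 5 can start as early as hour 28 and as late as hour 41, giving 41 − 28 = 13 hours of slack.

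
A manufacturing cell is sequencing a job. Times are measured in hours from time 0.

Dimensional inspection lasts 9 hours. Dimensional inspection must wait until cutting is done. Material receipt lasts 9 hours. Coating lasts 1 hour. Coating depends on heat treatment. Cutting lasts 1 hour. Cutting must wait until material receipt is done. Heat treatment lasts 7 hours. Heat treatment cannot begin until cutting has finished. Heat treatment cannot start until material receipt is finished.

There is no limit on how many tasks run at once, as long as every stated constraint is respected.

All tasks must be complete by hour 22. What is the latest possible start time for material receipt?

Coating has no dependents, so it just needs to finish by hour 22. Starting by 22 − 1 = hour 21 achieves that.
Heat treatment feeds into coating (must start by hour 21); so heat treatment must finish by hour 21 and therefore start by hour 14.
Dimensional inspection must finish by hour 22; it takes 9 hours, so it must start by 22 − 9 = hour 13.
Cutting must finish in time for heat treatment (must start by hour 14); dimensional inspection (must start by hour 13). The tightest is hour 13, so cutting must start by 13 − 1 = hour 12.
Material receipt feeds cutting (must start by hour 12); heat treatment (must start by hour 14). Taking the minimum, material receipt must finish by hour 12 and start by 12 − 9 = hour 3.

3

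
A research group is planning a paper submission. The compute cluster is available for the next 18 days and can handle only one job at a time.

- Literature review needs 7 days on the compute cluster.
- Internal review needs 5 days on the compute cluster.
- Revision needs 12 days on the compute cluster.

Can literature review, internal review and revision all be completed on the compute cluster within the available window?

Running back to back, the jobs need 7 + 5 + 12 = 24 days on the compute cluster.
Since 24 > 18, they cannot all fit.

No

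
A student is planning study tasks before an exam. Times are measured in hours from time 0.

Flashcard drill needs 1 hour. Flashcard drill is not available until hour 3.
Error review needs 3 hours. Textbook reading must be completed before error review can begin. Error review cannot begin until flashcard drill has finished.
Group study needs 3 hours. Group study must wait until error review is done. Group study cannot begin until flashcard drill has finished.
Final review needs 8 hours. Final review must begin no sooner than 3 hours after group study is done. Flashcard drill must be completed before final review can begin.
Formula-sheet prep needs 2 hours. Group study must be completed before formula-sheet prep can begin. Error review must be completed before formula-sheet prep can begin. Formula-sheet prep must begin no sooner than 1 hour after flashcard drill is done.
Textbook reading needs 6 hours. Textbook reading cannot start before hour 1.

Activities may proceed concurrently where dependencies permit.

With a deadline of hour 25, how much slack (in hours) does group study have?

After its own release at hour 3, flashcard drill can start at hour 3 and finishes at hour 4.
Textbook reading waits on its own release at hour 1, so it starts at hour 1 and finishes at 1 + 6 = hour 7.
Error review cannot start until textbook reading (finishes hour 7); flashcard drill (finishes hour 4). The controlling bound is hour 7, so error review finishes at 7 + 3 = hour 10.
Group study has to wait for error review (finishes hour 10); flashcard drill (finishes hour 4). The latest of these is hour 10, so group study runs hour 10 to 10 + 3 = hour 13.

Working backward from the deadline:
Formula-sheet prep has no dependents, so it just needs to finish by hour 25. Starting by 25 − 2 = hour 23 achieves that.
Nothing follows final review; the deadline of hour 25 is its only limit. It must start by 25 − 8 = hour 17.
Group study has several dependents: formula-sheet prep (must start by hour 23); final review (must start by hour 17, minus 3-hour gap → hour 14). The earliest of those limits is hour 14, so group study must start by 14 − 3 = hour 11.
So group study can start as early as hour 10 and as late as hour 11, giving 11 − 10 = 1 hour of slack.

1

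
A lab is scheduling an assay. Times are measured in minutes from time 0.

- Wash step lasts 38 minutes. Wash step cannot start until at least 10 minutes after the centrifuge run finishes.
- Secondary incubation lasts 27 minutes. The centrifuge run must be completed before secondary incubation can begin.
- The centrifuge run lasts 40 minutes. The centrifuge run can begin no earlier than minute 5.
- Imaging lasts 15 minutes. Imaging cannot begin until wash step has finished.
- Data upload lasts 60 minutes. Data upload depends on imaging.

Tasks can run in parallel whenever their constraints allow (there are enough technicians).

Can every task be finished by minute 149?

No

After its own release at minute 5, the centrifuge run can start at minute 5 and finishes at minute 45.
After the centrifuge run (finishes minute 45), secondary incubation can start at minute 45 and finishes at minute 72.
Wash step cannot begin until the centrifuge run (finishes minute 45, plus 10-minute gap → minute 55). It runs from minute 55 to 55 + 38 = minute 93.
Imaging cannot begin until wash step (finishes minute 93). It runs from minute 93 to 93 + 15 = minute 108.
Data upload cannot begin until imaging (finishes minute 108). It runs from minute 108 to 108 + 60 = minute 168.
The earliest everything can be done is minute 168, which is after the deadline of 149, so it is not possible.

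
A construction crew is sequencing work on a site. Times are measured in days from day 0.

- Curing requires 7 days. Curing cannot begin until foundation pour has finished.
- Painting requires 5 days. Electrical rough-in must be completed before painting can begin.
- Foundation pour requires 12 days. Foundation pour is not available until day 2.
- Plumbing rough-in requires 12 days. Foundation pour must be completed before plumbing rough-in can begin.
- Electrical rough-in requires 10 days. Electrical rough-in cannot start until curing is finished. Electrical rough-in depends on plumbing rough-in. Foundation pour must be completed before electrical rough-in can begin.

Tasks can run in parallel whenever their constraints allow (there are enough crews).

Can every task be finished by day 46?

After its own release at day 2, foundation pour can start at day 2 and finishes at day 14.
Plumbing rough-in waits on foundation pour (finishes day 14), so it starts at day 14 and finishes at 14 + 12 = day 26.
Curing waits on foundation pour (finishes day 14), so it starts at day 14 and finishes at 14 + 7 = day 21.
Electrical rough-in has to wait for curing (finishes day 21); plumbing rough-in (finishes day 26); foundation pour (finishes day 14). The latest of these is day 26, so electrical rough-in runs day 26 to 26 + 10 = day 36.
After electrical rough-in (finishes day 36), painting can start at day 36 and finishes at day 41.
Every task is finished by day 41, which is no later than the deadline of 46, so the schedule is feasible.

Yes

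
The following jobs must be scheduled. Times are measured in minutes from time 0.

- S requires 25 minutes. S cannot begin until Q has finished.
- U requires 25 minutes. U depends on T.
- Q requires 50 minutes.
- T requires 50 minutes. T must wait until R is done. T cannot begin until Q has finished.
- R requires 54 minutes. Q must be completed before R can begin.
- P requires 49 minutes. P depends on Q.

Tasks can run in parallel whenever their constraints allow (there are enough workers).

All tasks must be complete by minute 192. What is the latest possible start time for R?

63

U has no dependents, so it just needs to finish by minute 192. Starting by 192 − 25 = minute 167 achieves that.
T feeds into U (must start by minute 167); so T must finish by minute 167 and therefore start by minute 117.
R must finish before T (must start by minute 117). With a 54-minute duration, R must start by 117 − 54 = minute 63.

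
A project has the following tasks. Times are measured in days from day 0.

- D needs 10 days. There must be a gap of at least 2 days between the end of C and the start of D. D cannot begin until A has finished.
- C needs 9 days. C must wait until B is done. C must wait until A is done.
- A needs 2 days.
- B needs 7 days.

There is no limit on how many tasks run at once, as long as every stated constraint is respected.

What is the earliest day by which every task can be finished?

28

Nothing blocks B, so it runs from day 0 to day 7.
Nothing blocks A, so it runs from day 0 to day 2.
C has to wait for B (finishes day 7); A (finishes day 2). The latest of these is day 7, so C runs day 7 to 7 + 9 = day 16.
D needs all of C (finishes day 16, plus 2-day gap → day 18); A (finishes day 2). That puts its earliest start at day 18; it finishes at 18 + 10 = day 28.
All tasks are finished once the last one completes. Finish times: A at 2, B at 7, C at 16, D at 28. The latest is day 28.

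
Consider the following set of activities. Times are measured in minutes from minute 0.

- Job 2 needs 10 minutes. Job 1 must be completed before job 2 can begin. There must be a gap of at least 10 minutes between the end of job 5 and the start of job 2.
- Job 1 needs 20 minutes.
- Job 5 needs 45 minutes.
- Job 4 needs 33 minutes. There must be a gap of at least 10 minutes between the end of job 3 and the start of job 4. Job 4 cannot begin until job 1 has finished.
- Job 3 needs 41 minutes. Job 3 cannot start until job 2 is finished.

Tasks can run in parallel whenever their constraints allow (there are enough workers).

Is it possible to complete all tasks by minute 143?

No

Job 5 can start immediately at minute 0; it finishes at minute 45.
Job 1 has no prerequisites, so it starts at minute 0 and finishes at minute 20.
Job 2 needs all of job 1 (finishes minute 20); job 5 (finishes minute 45, plus 10-minute gap → minute 55). That puts its earliest start at minute 55; it finishes at 55 + 10 = minute 65.
After job 2 (finishes minute 65), job 3 can start at minute 65 and finishes at minute 106.
Job 4 cannot start until job 3 (finishes minute 106, plus 10-minute gap → minute 116); job 1 (finishes minute 20). The controlling bound is minute 116, so job 4 finishes at 116 + 33 = minute 149.
The earliest everything can be done is minute 149, which is after the deadline of 143, so it is not possible.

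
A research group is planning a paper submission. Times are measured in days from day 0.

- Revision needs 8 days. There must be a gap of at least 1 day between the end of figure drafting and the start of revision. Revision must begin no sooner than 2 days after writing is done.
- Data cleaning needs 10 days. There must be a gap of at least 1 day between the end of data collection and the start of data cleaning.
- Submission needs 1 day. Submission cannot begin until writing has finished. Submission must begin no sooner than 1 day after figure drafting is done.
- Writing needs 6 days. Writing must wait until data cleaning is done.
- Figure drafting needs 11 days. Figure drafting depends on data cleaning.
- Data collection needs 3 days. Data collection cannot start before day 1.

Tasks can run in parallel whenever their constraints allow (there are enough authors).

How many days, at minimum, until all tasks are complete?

Data collection waits on its own release at day 1, so it starts at day 1 and finishes at 1 + 3 = day 4.
Data cleaning cannot begin until data collection (finishes day 4, plus 1-day gap → day 5). It runs from day 5 to 5 + 10 = day 15.
Writing waits on data cleaning (finishes day 15), so it starts at day 15 and finishes at 15 + 6 = day 21.
Figure drafting waits on data cleaning (finishes day 15), so it starts at day 15 and finishes at 15 + 11 = day 26.
Submission has to wait for writing (finishes day 21); figure drafting (finishes day 26, plus 1-day gap → day 27). The latest of these is day 27, so submission runs day 27 to 27 + 1 = day 28.
Revision needs all of figure drafting (finishes day 26, plus 1-day gap → day 27); writing (finishes day 21, plus 2-day gap → day 23). That puts its earliest start at day 27; it finishes at 27 + 8 = day 35.
All tasks are finished once the last one completes. Finish times: Data collection at 4, Data cleaning at 15, Figure drafting at 26, Writing at 21, Revision at 35, Submission at 28. The latest is day 35.

35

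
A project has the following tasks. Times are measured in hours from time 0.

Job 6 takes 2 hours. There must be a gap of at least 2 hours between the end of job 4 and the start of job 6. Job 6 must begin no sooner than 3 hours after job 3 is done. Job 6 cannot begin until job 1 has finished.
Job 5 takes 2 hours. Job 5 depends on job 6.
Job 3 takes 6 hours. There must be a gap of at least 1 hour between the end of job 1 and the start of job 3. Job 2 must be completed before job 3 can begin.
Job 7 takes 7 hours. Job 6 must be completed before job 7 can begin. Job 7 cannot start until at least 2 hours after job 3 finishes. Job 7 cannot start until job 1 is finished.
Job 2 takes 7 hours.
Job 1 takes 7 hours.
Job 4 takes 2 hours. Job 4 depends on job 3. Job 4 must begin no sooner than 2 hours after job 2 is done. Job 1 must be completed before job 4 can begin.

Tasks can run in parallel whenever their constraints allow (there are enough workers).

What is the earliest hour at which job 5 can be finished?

22

Nothing blocks job 2, so it runs from hour 0 to hour 7.
Job 1 can start immediately at hour 0; it finishes at hour 7.
Job 3 cannot start until job 1 (finishes hour 7, plus 1-hour gap → hour 8); job 2 (finishes hour 7). The controlling bound is hour 8, so job 3 finishes at 8 + 6 = hour 14.
For job 4: job 3 (finishes hour 14); job 2 (finishes hour 7, plus 2-hour gap → hour 9); job 1 (finishes hour 7). Taking the maximum gives a start of hour 14, and it finishes at 14 + 2 = hour 16.
Job 6 cannot start until job 4 (finishes hour 16, plus 2-hour gap → hour 18); job 3 (finishes hour 14, plus 3-hour gap → hour 17); job 1 (finishes hour 7). The controlling bound is hour 18, so job 6 finishes at 18 + 2 = hour 20.
Job 5 waits on job 6 (finishes hour 20), so it starts at hour 20 and finishes at 20 + 2 = hour 22.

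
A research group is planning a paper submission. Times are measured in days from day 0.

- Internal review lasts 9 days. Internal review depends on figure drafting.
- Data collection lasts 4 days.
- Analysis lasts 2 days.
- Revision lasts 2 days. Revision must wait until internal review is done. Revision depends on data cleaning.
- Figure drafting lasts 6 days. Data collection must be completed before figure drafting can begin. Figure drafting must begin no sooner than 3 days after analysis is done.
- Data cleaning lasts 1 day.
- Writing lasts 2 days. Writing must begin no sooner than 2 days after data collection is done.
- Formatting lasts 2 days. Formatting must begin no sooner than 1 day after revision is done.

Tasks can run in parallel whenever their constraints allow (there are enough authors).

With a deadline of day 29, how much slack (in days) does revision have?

Nothing blocks analysis, so it runs from day 0 to day 2.
Data cleaning can start immediately at day 0; it finishes at day 1.
Data collection can start immediately at day 0; it finishes at day 4.
Figure drafting has to wait for data collection (finishes day 4); analysis (finishes day 2, plus 3-day gap → day 5). The latest of these is day 5, so figure drafting runs day 5 to 5 + 6 = day 11.
Internal review cannot begin until figure drafting (finishes day 11). It runs from day 11 to 11 + 9 = day 20.
Revision cannot start until internal review (finishes day 20); data cleaning (finishes day 1). The controlling bound is day 20, so revision finishes at 20 + 2 = day 22.

Working backward from the deadline:
Formatting has no dependents, so it just needs to finish by day 29. Starting by 29 − 2 = day 27 achieves that.
Revision has to be done before formatting (must start by day 27, minus 1-day gap → day 26). That means finishing by day 26, i.e. starting by 26 − 2 = day 24.
So revision can start as early as day 20 and as late as day 24, giving 24 − 20 = 4 days of slack.

4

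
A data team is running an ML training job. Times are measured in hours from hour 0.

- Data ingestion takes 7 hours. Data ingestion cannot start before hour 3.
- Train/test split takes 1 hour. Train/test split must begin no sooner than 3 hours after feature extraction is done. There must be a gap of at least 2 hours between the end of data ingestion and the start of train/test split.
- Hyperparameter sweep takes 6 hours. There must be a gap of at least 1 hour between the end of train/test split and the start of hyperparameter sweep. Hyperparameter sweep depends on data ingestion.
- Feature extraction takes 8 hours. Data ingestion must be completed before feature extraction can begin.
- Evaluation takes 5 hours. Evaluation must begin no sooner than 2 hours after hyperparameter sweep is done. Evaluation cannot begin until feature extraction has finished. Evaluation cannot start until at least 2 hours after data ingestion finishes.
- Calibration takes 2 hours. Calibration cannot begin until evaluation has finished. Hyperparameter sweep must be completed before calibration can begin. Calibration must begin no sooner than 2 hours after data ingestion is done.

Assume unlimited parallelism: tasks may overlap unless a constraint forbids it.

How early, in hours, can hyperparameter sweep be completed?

29

Data ingestion cannot begin until its own release at hour 3. It runs from hour 3 to 3 + 7 = hour 10.
After data ingestion (finishes hour 10), feature extraction can start at hour 10 and finishes at hour 18.
Train/test split cannot start until feature extraction (finishes hour 18, plus 3-hour gap → hour 21); data ingestion (finishes hour 10, plus 2-hour gap → hour 12). The controlling bound is hour 21, so train/test split finishes at 21 + 1 = hour 22.
Hyperparameter sweep needs all of train/test split (finishes hour 22, plus 1-hour gap → hour 23); data ingestion (finishes hour 10). That puts its earliest start at hour 23; it finishes at 23 + 6 = hour 29.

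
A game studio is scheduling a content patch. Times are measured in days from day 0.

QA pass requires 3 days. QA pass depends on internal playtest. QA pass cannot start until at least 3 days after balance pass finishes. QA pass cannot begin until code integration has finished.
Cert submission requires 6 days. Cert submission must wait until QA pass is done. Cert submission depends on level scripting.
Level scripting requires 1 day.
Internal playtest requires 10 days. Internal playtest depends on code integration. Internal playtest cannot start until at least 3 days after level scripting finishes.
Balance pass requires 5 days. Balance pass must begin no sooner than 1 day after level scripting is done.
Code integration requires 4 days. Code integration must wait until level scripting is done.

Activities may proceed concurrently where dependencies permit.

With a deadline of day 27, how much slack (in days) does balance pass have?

Level scripting can start immediately at day 0; it finishes at day 1.
Balance pass cannot begin until level scripting (finishes day 1, plus 1-day gap → day 2). It runs from day 2 to 2 + 5 = day 7.

Working backward from the deadline:
Cert submission must finish by day 27; it takes 6 days, so it must start by 27 − 6 = day 21.
QA pass has to be done before cert submission (must start by day 21). That means finishing by day 21, i.e. starting by 21 − 3 = day 18.
Balance pass must finish before QA pass (must start by day 18, minus 3-day gap → day 15). With a 5-day duration, balance pass must start by 15 − 5 = day 10.
So balance pass can start as early as day 2 and as late as day 10, giving 10 − 2 = 8 days of slack.

8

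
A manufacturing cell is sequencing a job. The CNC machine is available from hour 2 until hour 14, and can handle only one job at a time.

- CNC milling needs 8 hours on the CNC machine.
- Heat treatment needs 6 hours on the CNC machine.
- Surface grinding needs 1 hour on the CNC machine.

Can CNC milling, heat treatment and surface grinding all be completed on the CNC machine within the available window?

The CNC machine window is 14 − 2 = 12 hours.
Running back to back, the jobs need 8 + 6 + 1 = 15 hours on the CNC machine.
Since 15 > 12, they cannot all fit.

No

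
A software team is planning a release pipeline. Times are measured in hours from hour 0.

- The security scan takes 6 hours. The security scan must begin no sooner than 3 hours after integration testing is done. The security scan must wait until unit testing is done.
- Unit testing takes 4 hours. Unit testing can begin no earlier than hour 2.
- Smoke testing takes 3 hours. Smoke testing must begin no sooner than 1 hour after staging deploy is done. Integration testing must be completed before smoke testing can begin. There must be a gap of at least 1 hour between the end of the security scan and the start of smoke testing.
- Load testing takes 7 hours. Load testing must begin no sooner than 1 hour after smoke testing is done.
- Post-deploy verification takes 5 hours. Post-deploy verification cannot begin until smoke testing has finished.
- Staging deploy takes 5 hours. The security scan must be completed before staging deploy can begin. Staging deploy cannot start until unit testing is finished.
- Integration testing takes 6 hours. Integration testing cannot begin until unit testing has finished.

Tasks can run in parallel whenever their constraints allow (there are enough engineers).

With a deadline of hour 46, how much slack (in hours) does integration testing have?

8

Unit testing waits on its own release at hour 2, so it starts at hour 2 and finishes at 2 + 4 = hour 6.
Integration testing waits on unit testing (finishes hour 6), so it starts at hour 6 and finishes at 6 + 6 = hour 12.

Working backward from the deadline:
Nothing follows load testing; the deadline of hour 46 is its only limit. It must start by 46 − 7 = hour 39.
Post-deploy verification has no dependents, so it just needs to finish by hour 46. Starting by 46 − 5 = hour 41 achieves that.
Smoke testing has several dependents: load testing (must start by hour 39, minus 1-hour gap → hour 38); post-deploy verification (must start by hour 41). The earliest of those limits is hour 38, so smoke testing must start by 38 − 3 = hour 35.
Staging deploy must finish before smoke testing (must start by hour 35, minus 1-hour gap → hour 34). With a 5-hour duration, staging deploy must start by 34 − 5 = hour 29.
The security scan feeds staging deploy (must start by hour 29); smoke testing (must start by hour 35, minus 1-hour gap → hour 34). Taking the minimum, the security scan must finish by hour 29 and start by 29 − 6 = hour 23.
Integration testing feeds the security scan (must start by hour 23, minus 3-hour gap → hour 20); smoke testing (must start by hour 35). Taking the minimum, integration testing must finish by hour 20 and start by 20 − 6 = hour 14.
So integration testing can start as early as hour 6 and as late as hour 14, giving 14 − 6 = 8 hours of slack.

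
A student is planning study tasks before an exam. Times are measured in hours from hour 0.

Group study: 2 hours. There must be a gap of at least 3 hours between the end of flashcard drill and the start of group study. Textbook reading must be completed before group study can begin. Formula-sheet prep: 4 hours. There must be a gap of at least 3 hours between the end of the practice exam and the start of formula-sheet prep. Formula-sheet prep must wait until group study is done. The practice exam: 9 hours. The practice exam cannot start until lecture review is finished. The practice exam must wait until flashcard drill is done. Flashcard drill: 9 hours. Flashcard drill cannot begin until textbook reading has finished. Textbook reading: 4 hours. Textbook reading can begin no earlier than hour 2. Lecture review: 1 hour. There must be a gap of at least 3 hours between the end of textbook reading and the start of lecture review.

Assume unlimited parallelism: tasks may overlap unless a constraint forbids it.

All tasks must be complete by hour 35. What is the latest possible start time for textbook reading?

Formula-sheet prep must finish by hour 35; it takes 4 hours, so it must start by 35 − 4 = hour 31.
The practice exam has to be done before formula-sheet prep (must start by hour 31, minus 3-hour gap → hour 28). That means finishing by hour 28, i.e. starting by 28 − 9 = hour 19.
Lecture review feeds into the practice exam (must start by hour 19); so lecture review must finish by hour 19 and therefore start by hour 18.
Group study must finish before formula-sheet prep (must start by hour 31). With a 2-hour duration, group study must start by 31 − 2 = hour 29.
Flashcard drill has several dependents: the practice exam (must start by hour 19); group study (must start by hour 29, minus 3-hour gap → hour 26). The earliest of those limits is hour 19, so flashcard drill must start by 19 − 9 = hour 10.
Textbook reading feeds lecture review (must start by hour 18, minus 3-hour gap → hour 15); flashcard drill (must start by hour 10); group study (must start by hour 29). Taking the minimum, textbook reading must finish by hour 10 and start by 10 − 4 = hour 6.

6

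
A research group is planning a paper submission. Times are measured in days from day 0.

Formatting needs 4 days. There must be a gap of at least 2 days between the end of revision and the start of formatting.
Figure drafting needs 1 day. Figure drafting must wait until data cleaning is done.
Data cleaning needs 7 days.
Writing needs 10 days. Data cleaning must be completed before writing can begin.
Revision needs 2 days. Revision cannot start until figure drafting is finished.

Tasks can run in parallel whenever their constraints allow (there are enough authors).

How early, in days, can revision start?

8

Nothing blocks data cleaning, so it runs from day 0 to day 7.
Figure drafting cannot begin until data cleaning (finishes day 7). It runs from day 7 to 7 + 1 = day 8.
Revision waits on figure drafting (finishes day 8), so the earliest it can start is day 8.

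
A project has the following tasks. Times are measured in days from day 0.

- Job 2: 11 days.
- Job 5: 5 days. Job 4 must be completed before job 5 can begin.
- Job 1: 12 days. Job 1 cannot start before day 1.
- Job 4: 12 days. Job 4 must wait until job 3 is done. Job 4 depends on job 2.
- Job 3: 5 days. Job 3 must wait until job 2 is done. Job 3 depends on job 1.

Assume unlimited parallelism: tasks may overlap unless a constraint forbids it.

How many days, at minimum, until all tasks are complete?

35

Nothing blocks job 2, so it runs from day 0 to day 11.
After its own release at day 1, job 1 can start at day 1 and finishes at day 13.
Job 3 has to wait for job 2 (finishes day 11); job 1 (finishes day 13). The latest of these is day 13, so job 3 runs day 13 to 13 + 5 = day 18.
Job 4 needs all of job 3 (finishes day 18); job 2 (finishes day 11). That puts its earliest start at day 18; it finishes at 18 + 12 = day 30.
Job 5 waits on job 4 (finishes day 30), so it starts at day 30 and finishes at 30 + 5 = day 35.
All tasks are finished once the last one completes. Finish times: Job 1 at 13, Job 2 at 11, Job 3 at 18, Job 4 at 30, Job 5 at 35. The latest is day 35.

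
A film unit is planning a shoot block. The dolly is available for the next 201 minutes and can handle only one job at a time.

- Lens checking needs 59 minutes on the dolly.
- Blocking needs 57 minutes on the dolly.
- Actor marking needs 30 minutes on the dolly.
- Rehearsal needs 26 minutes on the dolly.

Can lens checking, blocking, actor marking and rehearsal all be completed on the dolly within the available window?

Yes

Running back to back, the jobs need 59 + 57 + 30 + 26 = 172 minutes on the dolly.
Since 172 ≤ 201, they fit within the window.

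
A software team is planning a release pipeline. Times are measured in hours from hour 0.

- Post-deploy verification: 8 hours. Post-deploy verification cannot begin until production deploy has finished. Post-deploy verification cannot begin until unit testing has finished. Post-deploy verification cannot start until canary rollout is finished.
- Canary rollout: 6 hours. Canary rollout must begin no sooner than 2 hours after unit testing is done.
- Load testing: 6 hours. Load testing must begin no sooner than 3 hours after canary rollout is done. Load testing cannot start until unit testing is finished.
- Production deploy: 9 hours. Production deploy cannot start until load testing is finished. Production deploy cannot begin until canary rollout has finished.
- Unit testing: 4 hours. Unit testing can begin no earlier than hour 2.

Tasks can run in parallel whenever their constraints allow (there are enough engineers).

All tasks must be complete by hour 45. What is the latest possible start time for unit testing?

7

Nothing follows post-deploy verification; the deadline of hour 45 is its only limit. It must start by 45 − 8 = hour 37.
Production deploy has to be done before post-deploy verification (must start by hour 37). That means finishing by hour 37, i.e. starting by 37 − 9 = hour 28.
Load testing must finish before production deploy (must start by hour 28). With a 6-hour duration, load testing must start by 28 − 6 = hour 22.
For canary rollout: load testing (must start by hour 22, minus 3-hour gap → hour 19); production deploy (must start by hour 28); post-deploy verification (must start by hour 37). The most restrictive is hour 19; with a 6-hour duration, canary rollout must start by hour 13.
Unit testing must finish in time for canary rollout (must start by hour 13, minus 2-hour gap → hour 11); load testing (must start by hour 22); post-deploy verification (must start by hour 37). The tightest is hour 11, so unit testing must start by 11 − 4 = hour 7.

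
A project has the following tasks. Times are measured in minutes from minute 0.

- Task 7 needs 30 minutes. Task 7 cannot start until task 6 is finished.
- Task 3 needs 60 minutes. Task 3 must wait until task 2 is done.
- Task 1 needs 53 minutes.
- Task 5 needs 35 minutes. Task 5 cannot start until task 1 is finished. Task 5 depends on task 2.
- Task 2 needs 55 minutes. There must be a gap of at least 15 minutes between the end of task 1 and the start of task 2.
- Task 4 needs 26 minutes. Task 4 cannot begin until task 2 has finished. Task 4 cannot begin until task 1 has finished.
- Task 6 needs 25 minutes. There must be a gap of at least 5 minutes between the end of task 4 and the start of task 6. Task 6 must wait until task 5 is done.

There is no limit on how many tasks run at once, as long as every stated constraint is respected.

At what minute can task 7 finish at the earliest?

Nothing blocks task 1, so it runs from minute 0 to minute 53.
Task 2 waits on task 1 (finishes minute 53, plus 15-minute gap → minute 68), so it starts at minute 68 and finishes at 68 + 55 = minute 123.
Task 5 has to wait for task 1 (finishes minute 53); task 2 (finishes minute 123). The latest of these is minute 123, so task 5 runs minute 123 to 123 + 35 = minute 158.
Task 4 cannot start until task 2 (finishes minute 123); task 1 (finishes minute 53). The controlling bound is minute 123, so task 4 finishes at 123 + 26 = minute 149.
Task 6 needs all of task 4 (finishes minute 149, plus 5-minute gap → minute 154); task 5 (finishes minute 158). That puts its earliest start at minute 158; it finishes at 158 + 25 = minute 183.
After task 6 (finishes minute 183), task 7 can start at minute 183 and finishes at minute 213.

213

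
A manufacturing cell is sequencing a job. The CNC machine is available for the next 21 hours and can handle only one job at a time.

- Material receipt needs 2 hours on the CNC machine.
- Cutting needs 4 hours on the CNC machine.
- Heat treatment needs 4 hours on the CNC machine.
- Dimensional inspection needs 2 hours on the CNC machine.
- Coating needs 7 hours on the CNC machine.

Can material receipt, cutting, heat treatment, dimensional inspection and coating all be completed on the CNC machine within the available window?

Running back to back, the jobs need 2 + 4 + 4 + 2 + 7 = 19 hours on the CNC machine.
Since 19 ≤ 21, they fit within the window.

Yes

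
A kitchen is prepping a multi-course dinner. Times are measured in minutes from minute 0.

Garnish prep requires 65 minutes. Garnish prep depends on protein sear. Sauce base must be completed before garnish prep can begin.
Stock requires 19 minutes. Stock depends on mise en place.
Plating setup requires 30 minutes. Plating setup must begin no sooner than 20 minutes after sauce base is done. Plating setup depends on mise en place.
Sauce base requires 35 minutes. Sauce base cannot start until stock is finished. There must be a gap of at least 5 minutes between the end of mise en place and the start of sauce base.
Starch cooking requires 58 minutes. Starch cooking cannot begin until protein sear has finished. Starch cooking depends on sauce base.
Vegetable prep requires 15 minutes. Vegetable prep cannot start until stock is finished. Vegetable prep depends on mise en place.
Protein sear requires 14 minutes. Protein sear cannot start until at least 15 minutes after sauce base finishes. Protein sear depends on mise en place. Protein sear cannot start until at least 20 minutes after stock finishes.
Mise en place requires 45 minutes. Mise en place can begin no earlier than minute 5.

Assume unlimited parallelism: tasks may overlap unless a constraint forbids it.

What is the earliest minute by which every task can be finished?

198

Mise en place waits on its own release at minute 5, so it starts at minute 5 and finishes at 5 + 45 = minute 50.
Stock cannot begin until mise en place (finishes minute 50). It runs from minute 50 to 50 + 19 = minute 69.
Vegetable prep cannot start until stock (finishes minute 69); mise en place (finishes minute 50). The controlling bound is minute 69, so vegetable prep finishes at 69 + 15 = minute 84.
Sauce base cannot start until stock (finishes minute 69); mise en place (finishes minute 50, plus 5-minute gap → minute 55). The controlling bound is minute 69, so sauce base finishes at 69 + 35 = minute 104.
Plating setup cannot start until sauce base (finishes minute 104, plus 20-minute gap → minute 124); mise en place (finishes minute 50). The controlling bound is minute 124, so plating setup finishes at 124 + 30 = minute 154.
Protein sear has to wait for sauce base (finishes minute 104, plus 15-minute gap → minute 119); mise en place (finishes minute 50); stock (finishes minute 69, plus 20-minute gap → minute 89). The latest of these is minute 119, so protein sear runs minute 119 to 119 + 14 = minute 133.
Garnish prep cannot start until protein sear (finishes minute 133); sauce base (finishes minute 104). The controlling bound is minute 133, so garnish prep finishes at 133 + 65 = minute 198.
For starch cooking: protein sear (finishes minute 133); sauce base (finishes minute 104). Taking the maximum gives a start of minute 133, and it finishes at 133 + 58 = minute 191.
All tasks are finished once the last one completes. Finish times: Mise en place at 50, Stock at 69, Sauce base at 104, Protein sear at 133, Vegetable prep at 84, Starch cooking at 191, Plating setup at 154, Garnish prep at 198. The latest is minute 198.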